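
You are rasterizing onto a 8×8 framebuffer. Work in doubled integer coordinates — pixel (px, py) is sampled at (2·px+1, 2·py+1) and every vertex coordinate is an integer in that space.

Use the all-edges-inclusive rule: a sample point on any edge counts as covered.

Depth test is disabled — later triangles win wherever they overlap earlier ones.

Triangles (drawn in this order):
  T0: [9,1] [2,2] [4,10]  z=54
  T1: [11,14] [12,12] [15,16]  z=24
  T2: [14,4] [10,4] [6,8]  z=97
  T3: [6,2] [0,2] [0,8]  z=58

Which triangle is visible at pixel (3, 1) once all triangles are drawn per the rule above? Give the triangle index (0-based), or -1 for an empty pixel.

T0:
  2·area = 58  (B↔C swapped to make it positive)
  edge (9, 1)→(4, 10): d=(-5,9) inclusive
  edge (4, 10)→(2, 2): d=(-2,-8) inclusive
  edge (2, 2)→(9, 1): d=(7,-1) inclusive
    (4,0)@(9, 1): e=[0,58,0] → #  [on edge]
    (5,0)@(11, 1): e=[-18,74,2] → ·
    (1,1)@(3, 3): e=[44,6,8] → #
    (2,1)@(5, 3): e=[26,22,10] → #
    (3,1)@(7, 3): e=[8,38,12] → #
    (4,1)@(9, 3): e=[-10,54,14] → ·
    (1,2)@(3, 5): e=[34,2,22] → #
    (3,2)@(7, 5): e=[-2,34,26] → ·
    (1,3)@(3, 7): e=[24,-2,36] → ·
    (2,3)@(5, 7): e=[6,14,38] → #
    (3,3)@(7, 7): e=[-12,30,40] → ·
    (2,4)@(5, 9): e=[-4,10,52] → ·
  covered (7 px):
    · · · · # · · ·
    · # # # · · · ·
    · # # · · · · ·
    · · # · · · · ·
    · · · · · · · ·
    · · · · · · · ·
    · · · · · · · ·
    · · · · · · · ·
T1:
  2·area = 10
  edge (11, 14)→(12, 12): d=(1,-2) inclusive
  edge (12, 12)→(15, 16): d=(3,4) inclusive
  edge (15, 16)→(11, 14): d=(-4,-2) inclusive
    (0,4)@(1, 9): e=[-25,35,0] → ·  [on edge]
    (2,5)@(5, 11): e=[-15,25,0] → ·  [on edge]
    (4,6)@(9, 13): e=[-5,15,0] → ·  [on edge]
    (6,7)@(13, 15): e=[5,5,0] → #  [on edge]
    (7,7)@(15, 15): e=[9,-3,4] → ·
  covered (1 px):
    · · · · · · · ·
    · · · · · · · ·
    · · · · · · · ·
    · · · · · · · ·
    · · · · · · · ·
    · · · · · · · ·
    · · · · · · · ·
    · · · · · · # ·
T2:
  2·area = 16  (B↔C swapped to make it positive)
  edge (14, 4)→(6, 8): d=(-8,4) inclusive
  edge (6, 8)→(10, 4): d=(4,-4) inclusive
  edge (10, 4)→(14, 4): d=(4,0) inclusive
    (6,0)@(13, 1): e=[28,0,-12] → ·  [on edge]
    (5,1)@(11, 3): e=[20,0,-4] → ·  [on edge]
    (4,2)@(9, 5): e=[12,0,4] → #  [on edge]
    (5,2)@(11, 5): e=[4,8,4] → #
    (6,2)@(13, 5): e=[-4,16,4] → ·
    (3,3)@(7, 7): e=[4,0,12] → #  [on edge]
    (4,3)@(9, 7): e=[-4,8,12] → ·
    (5,3)@(11, 7): e=[-12,16,12] → ·
    (2,4)@(5, 9): e=[-4,0,20] → ·  [on edge]
    (3,4)@(7, 9): e=[-12,8,20] → ·
    (1,5)@(3, 11): e=[-12,0,28] → ·  [on edge]
    (0,6)@(1, 13): e=[-20,0,36] → ·  [on edge]
  covered (3 px):
    · · · · · · · ·
    · · · · · · · ·
    · · · · # # · ·
    · · · # · · · ·
    · · · · · · · ·
    · · · · · · · ·
    · · · · · · · ·
    · · · · · · · ·
T3:
  2·area = 36  (B↔C swapped to make it positive)
  edge (6, 2)→(0, 8): d=(-6,6) inclusive
  edge (0, 8)→(0, 2): d=(0,-6) inclusive
  edge (0, 2)→(6, 2): d=(6,0) inclusive
    (3,0)@(7, 1): e=[0,42,-6] → ·  [on edge]
    (0,1)@(1, 3): e=[24,6,6] → #
    (1,1)@(3, 3): e=[12,18,6] → #
    (2,1)@(5, 3): e=[0,30,6] → #  [on edge]
    (3,1)@(7, 3): e=[-12,42,6] → ·
    (0,2)@(1, 5): e=[12,6,18] → #
    (1,2)@(3, 5): e=[0,18,18] → #  [on edge]
    (2,2)@(5, 5): e=[-12,30,18] → ·
    (0,3)@(1, 7): e=[0,6,30] → #  [on edge]
    (1,3)@(3, 7): e=[-12,18,30] → ·
    (0,4)@(1, 9): e=[-12,6,42] → ·
  covered (6 px):
    · · · · · · · ·
    # # # · · · · ·
    # # · · · · · ·
    # · · · · · · ·
    · · · · · · · ·
    · · · · · · · ·
    · · · · · · · ·
    · · · · · · · ·

Z-buffer (winner per pixel, '.' = empty):
  . . . . 0 . . .
  3 3 3 0 . . . .
  3 3 0 . 2 2 . .
  3 . 0 2 . . . .
  . . . . . . . .
  . . . . . . . .
  . . . . . . . .
  . . . . . . 1 .

Answer: 0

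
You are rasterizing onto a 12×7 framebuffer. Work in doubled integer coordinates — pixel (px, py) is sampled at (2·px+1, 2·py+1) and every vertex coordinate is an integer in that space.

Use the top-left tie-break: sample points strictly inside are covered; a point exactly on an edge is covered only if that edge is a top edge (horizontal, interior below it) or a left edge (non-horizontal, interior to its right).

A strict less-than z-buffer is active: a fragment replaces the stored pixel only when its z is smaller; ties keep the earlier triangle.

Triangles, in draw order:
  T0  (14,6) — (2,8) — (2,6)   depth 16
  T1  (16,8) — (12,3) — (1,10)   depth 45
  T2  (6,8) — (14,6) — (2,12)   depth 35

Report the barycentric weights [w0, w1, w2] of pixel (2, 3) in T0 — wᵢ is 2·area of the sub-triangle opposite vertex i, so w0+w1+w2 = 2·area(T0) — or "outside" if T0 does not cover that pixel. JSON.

T0:
  2·area = 24
  edge (14, 6)→(2, 8): d=(-12,2) right/bottom  bias=-1
  edge (2, 8)→(2, 6): d=(0,-2) top-left  bias=+0
  edge (2, 6)→(14, 6): d=(12,0) top-left  bias=+0
    (1,3)@(3, 7): e=[10,2,12] → X
    (2,3)@(5, 7): e=[6,6,12] → X
    (3,3)@(7, 7): e=[2,10,12] → X
    (4,3)@(9, 7): e=[-2,14,12] → .
    (1,4)@(3, 9): e=[-14,2,36] → .
    (2,4)@(5, 9): e=[-18,6,36] → .
    (3,4)@(7, 9): e=[-22,10,36] → .
  covered (3 px):
    . . . . . . . . . . . .
    . . . . . . . . . . . .
    . . . . . . . . . . . .
    . X X X . . . . . . . .
    . . . . . . . . . . . .
    . . . . . . . . . . . .
    . . . . . . . . . . . .
T1:
  2·area = 83  (B↔C swapped to make it positive)
  edge (16, 8)→(1, 10): d=(-15,2) right/bottom  bias=-1
  edge (1, 10)→(12, 3): d=(11,-7) top-left  bias=+0
  edge (12, 3)→(16, 8): d=(4,5) right/bottom  bias=-1
    (4,2)@(9, 5): e=[59,1,23] → X
    (5,2)@(11, 5): e=[55,15,13] → X
    (6,2)@(13, 5): e=[51,29,3] → X
    (7,2)@(15, 5): e=[47,43,-7] → .
    (3,3)@(7, 7): e=[33,9,41] → X
    (7,3)@(15, 7): e=[17,65,1] → X
    (8,3)@(17, 7): e=[13,79,-9] → .
    (1,4)@(3, 9): e=[11,3,69] → X
    (2,4)@(5, 9): e=[7,17,59] → X
    (4,4)@(9, 9): e=[-1,45,39] → .
    (5,4)@(11, 9): e=[-5,59,29] → .
    (6,4)@(13, 9): e=[-9,73,19] → .
  covered (11 px):
    . . . . . . . . . . . .
    . . . . . . . . . . . .
    . . . . X X X . . . . .
    . . . X X X X X . . . .
    . X X X . . . . . . . .
    . . . . . . . . . . . .
    . . . . . . . . . . . .
T2:
  2·area = 24
  edge (6, 8)→(14, 6): d=(8,-2) top-left  bias=+0
  edge (14, 6)→(2, 12): d=(-12,6) right/bottom  bias=-1
  edge (2, 12)→(6, 8): d=(4,-4) top-left  bias=+0
    (6,0)@(13, 1): e=[-42,66,0] → .  [on edge]
    (5,1)@(11, 3): e=[-30,54,0] → .  [on edge]
    (4,2)@(9, 5): e=[-18,42,0] → .  [on edge]
    (3,3)@(7, 7): e=[-6,30,0] → .  [on edge]
    (5,3)@(11, 7): e=[2,6,16] → X
    (6,3)@(13, 7): e=[6,-6,24] → .
    (2,4)@(5, 9): e=[6,18,0] → X  [on edge]
    (3,4)@(7, 9): e=[10,6,8] → X
    (4,4)@(9, 9): e=[14,-6,16] → .
    (5,4)@(11, 9): e=[18,-18,24] → .
    (1,5)@(3, 11): e=[18,6,0] → X  [on edge]
    (2,5)@(5, 11): e=[22,-6,8] → .
    (0,6)@(1, 13): e=[30,-6,0] → .  [on edge]
  covered (4 px):
    . . . . . . . . . . . .
    . . . . . . . . . . . .
    . . . . . . . . . . . .
    . . . . . X . . . . . .
    . . X X . . . . . . . .
    . X . . . . . . . . . .
    . . . . . . . . . . . .

Answer: [6,12,6]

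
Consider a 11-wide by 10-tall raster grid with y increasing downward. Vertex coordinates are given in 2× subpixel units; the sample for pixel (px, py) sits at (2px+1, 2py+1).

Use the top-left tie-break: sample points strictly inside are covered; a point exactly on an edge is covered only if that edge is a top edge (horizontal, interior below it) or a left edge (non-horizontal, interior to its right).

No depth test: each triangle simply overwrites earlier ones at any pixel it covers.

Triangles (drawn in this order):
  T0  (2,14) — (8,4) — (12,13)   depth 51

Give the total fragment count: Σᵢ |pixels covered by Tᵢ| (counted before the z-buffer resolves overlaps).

T0:
  2·area = 94
  edge (2, 14)→(8, 4): d=(6,-10) top-left  bias=+0
  edge (8, 4)→(12, 13): d=(4,9) right/bottom  bias=-1
  edge (12, 13)→(2, 14): d=(-10,1) right/bottom  bias=-1
    (3,3)@(7, 7): e=[8,21,65] → #
    (4,3)@(9, 7): e=[28,3,63] → #
    (5,3)@(11, 7): e=[48,-15,61] → ·
    (2,4)@(5, 9): e=[0,47,47] → #  [on edge]
    (5,4)@(11, 9): e=[60,-7,41] → ·
    (2,5)@(5, 11): e=[12,55,27] → #
    (5,5)@(11, 11): e=[72,1,21] → #
    (6,5)@(13, 11): e=[92,-17,19] → ·
    (1,6)@(3, 13): e=[4,81,9] → #
    (6,6)@(13, 13): e=[104,-9,-1] → ·
    (1,7)@(3, 15): e=[16,89,-11] → ·
    (2,7)@(5, 15): e=[36,71,-13] → ·
  covered (14 px):
    · · · · · · · · · · ·
    · · · · · · · · · · ·
    · · · · · · · · · · ·
    · · · # # · · · · · ·
    · · # # # · · · · · ·
    · · # # # # · · · · ·
    · # # # # # · · · · ·
    · · · · · · · · · · ·
    · · · · · · · · · · ·
    · · · · · · · · · · ·

Result: 14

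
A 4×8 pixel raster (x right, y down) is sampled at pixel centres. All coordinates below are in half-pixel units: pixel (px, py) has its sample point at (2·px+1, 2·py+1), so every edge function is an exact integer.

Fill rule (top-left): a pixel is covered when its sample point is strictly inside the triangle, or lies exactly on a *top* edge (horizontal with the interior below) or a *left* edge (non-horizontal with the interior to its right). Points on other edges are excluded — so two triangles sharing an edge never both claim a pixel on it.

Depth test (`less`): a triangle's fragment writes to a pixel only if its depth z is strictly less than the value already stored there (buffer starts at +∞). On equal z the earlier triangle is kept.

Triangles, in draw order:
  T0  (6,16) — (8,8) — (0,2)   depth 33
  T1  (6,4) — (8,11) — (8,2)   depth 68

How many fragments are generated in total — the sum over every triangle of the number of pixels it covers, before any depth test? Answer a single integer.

T0:
  2·area = 76  (B↔C swapped to make it positive)
  edge (6, 16)→(0, 2): d=(-6,-14) top-left  bias=+0
  edge (0, 2)→(8, 8): d=(8,6) right/bottom  bias=-1
  edge (8, 8)→(6, 16): d=(-2,8) right/bottom  bias=-1
    (0,1)@(1, 3): e=[8,2,66] → #
    (1,1)@(3, 3): e=[36,-10,50] → ·
    (0,2)@(1, 5): e=[-4,18,62] → ·
    (1,2)@(3, 5): e=[24,6,46] → #
    (2,2)@(5, 5): e=[52,-6,30] → ·
    (1,3)@(3, 7): e=[12,22,42] → #
    (2,3)@(5, 7): e=[40,10,26] → #
    (3,3)@(7, 7): e=[68,-2,10] → ·
    (1,4)@(3, 9): e=[0,38,38] → #  [on edge]
    (3,4)@(7, 9): e=[56,14,6] → #
    (1,5)@(3, 11): e=[-12,54,34] → ·
    (2,5)@(5, 11): e=[16,42,18] → #
  covered (10 px):
    · · · ·
    # · · ·
    · # · ·
    · # # ·
    · # # #
    · · # #
    · · # ·
    · · · ·
T1:
  2·area = 18  (B↔C swapped to make it positive)
  edge (6, 4)→(8, 2): d=(2,-2) top-left  bias=+0
  edge (8, 2)→(8, 11): d=(0,9) right/bottom  bias=-1
  edge (8, 11)→(6, 4): d=(-2,-7) top-left  bias=+0
    (3,1)@(7, 3): e=[0,9,9] → #  [on edge]
    (2,2)@(5, 5): e=[0,27,-9] → ·  [on edge]
    (3,2)@(7, 5): e=[4,9,5] → #
    (1,3)@(3, 7): e=[0,45,-27] → ·  [on edge]
    (3,3)@(7, 7): e=[8,9,1] → #
    (0,4)@(1, 9): e=[0,63,-45] → ·  [on edge]
    (3,4)@(7, 9): e=[12,9,-3] → ·
  covered (3 px):
    · · · ·
    · · · #
    · · · #
    · · · #
    · · · ·
    · · · ·
    · · · ·
    · · · ·

Final: 13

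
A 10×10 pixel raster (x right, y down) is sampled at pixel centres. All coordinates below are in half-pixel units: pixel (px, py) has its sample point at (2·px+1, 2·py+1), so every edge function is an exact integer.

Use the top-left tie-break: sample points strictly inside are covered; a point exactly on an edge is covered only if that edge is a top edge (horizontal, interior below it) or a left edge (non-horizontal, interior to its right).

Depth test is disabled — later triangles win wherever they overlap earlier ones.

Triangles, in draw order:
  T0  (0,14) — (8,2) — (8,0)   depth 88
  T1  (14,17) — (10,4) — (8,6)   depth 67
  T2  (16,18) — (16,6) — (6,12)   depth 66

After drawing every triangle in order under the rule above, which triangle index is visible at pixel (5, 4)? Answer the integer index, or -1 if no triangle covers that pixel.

T0:
  2·area = 16  (B↔C swapped to make it positive)
  edge (0, 14)→(8, 0): d=(8,-14) top-left  bias=+0
  edge (8, 0)→(8, 2): d=(0,2) right/bottom  bias=-1
  edge (8, 2)→(0, 14): d=(-8,12) right/bottom  bias=-1
    (3,1)@(7, 3): e=[10,2,4] → #
    (4,1)@(9, 3): e=[38,-2,-20] → ·
    (3,2)@(7, 5): e=[26,2,-12] → ·
    (1,4)@(3, 9): e=[2,10,4] → #
    (2,4)@(5, 9): e=[30,6,-20] → ·
    (1,5)@(3, 11): e=[18,10,-12] → ·
  covered (2 px):
    · · · · · · · · · ·
    · · · # · · · · · ·
    · · · · · · · · · ·
    · · · · · · · · · ·
    · # · · · · · · · ·
    · · · · · · · · · ·
    · · · · · · · · · ·
    · · · · · · · · · ·
    · · · · · · · · · ·
    · · · · · · · · · ·
T1:
  2·area = 34  (B↔C swapped to make it positive)
  edge (14, 17)→(8, 6): d=(-6,-11) top-left  bias=+0
  edge (8, 6)→(10, 4): d=(2,-2) top-left  bias=+0
  edge (10, 4)→(14, 17): d=(4,13) right/bottom  bias=-1
    (6,0)@(13, 1): e=[85,0,-51] → ·  [on edge]
    (5,1)@(11, 3): e=[51,0,-17] → ·  [on edge]
    (4,2)@(9, 5): e=[17,0,17] → #  [on edge]
    (5,2)@(11, 5): e=[39,4,-9] → ·
    (3,3)@(7, 7): e=[-17,0,51] → ·  [on edge]
    (4,3)@(9, 7): e=[5,4,25] → #
    (5,3)@(11, 7): e=[27,8,-1] → ·
    (2,4)@(5, 9): e=[-51,0,85] → ·  [on edge]
    (4,4)@(9, 9): e=[-7,8,33] → ·
    (5,4)@(11, 9): e=[15,12,7] → #
    (6,4)@(13, 9): e=[37,16,-19] → ·
    (1,5)@(3, 11): e=[-85,0,119] → ·  [on edge]
    (0,6)@(1, 13): e=[-119,0,153] → ·  [on edge]
  covered (5 px):
    · · · · · · · · · ·
    · · · · · · · · · ·
    · · · · # · · · · ·
    · · · · # · · · · ·
    · · · · · # · · · ·
    · · · · · # · · · ·
    · · · · · · · · · ·
    · · · · · · # · · ·
    · · · · · · · · · ·
    · · · · · · · · · ·
T2:
  2·area = 120  (B↔C swapped to make it positive)
  edge (16, 18)→(6, 12): d=(-10,-6) top-left  bias=+0
  edge (6, 12)→(16, 6): d=(10,-6) top-left  bias=+0
  edge (16, 6)→(16, 18): d=(0,12) right/bottom  bias=-1
    (7,3)@(15, 7): e=[104,4,12] → #
    (8,3)@(17, 7): e=[116,16,-12] → ·
    (0,4)@(1, 9): e=[0,-60,180] → ·  [on edge]
    (5,4)@(11, 9): e=[60,0,60] → #  [on edge]
    (6,4)@(13, 9): e=[72,12,36] → #
    (8,4)@(17, 9): e=[96,36,-12] → ·
    (4,5)@(9, 11): e=[28,8,84] → #
    (8,5)@(17, 11): e=[76,56,-12] → ·
    (4,6)@(9, 13): e=[8,28,84] → #
    (8,6)@(17, 13): e=[56,76,-12] → ·
    (0,7)@(1, 15): e=[-60,0,180] → ·  [on edge]
    (4,7)@(9, 15): e=[-12,48,84] → ·
    (5,7)@(11, 15): e=[0,60,60] → #  [on edge]
  covered (16 px):
    · · · · · · · · · ·
    · · · · · · · · · ·
    · · · · · · · · · ·
    · · · · · · · # · ·
    · · · · · # # # · ·
    · · · · # # # # · ·
    · · · · # # # # · ·
    · · · · · # # # · ·
    · · · · · · · # · ·
    · · · · · · · · · ·

Z-buffer (winner per pixel, '.' = empty):
  . . . . . . . . . .
  . . . 0 . . . . . .
  . . . . 1 . . . . .
  . . . . 1 . . 2 . .
  . 0 . . . 2 2 2 . .
  . . . . 2 2 2 2 . .
  . . . . 2 2 2 2 . .
  . . . . . 2 2 2 . .
  . . . . . . . 2 . .
  . . . . . . . . . .

Result: 2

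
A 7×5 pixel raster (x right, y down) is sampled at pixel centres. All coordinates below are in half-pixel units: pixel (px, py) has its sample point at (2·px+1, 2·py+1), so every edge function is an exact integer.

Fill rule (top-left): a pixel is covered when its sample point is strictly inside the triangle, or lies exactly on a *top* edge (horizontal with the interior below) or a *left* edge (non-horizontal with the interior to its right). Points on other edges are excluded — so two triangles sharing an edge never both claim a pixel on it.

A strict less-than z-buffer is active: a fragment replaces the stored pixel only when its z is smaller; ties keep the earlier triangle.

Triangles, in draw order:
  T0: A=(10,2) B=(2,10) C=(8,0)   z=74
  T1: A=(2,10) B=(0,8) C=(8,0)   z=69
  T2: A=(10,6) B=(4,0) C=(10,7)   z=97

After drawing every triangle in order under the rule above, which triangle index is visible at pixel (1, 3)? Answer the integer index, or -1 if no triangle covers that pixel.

T0:
  2·area = 32
  edge (10, 2)→(2, 10): d=(-8,8) right/bottom  bias=-1
  edge (2, 10)→(8, 0): d=(6,-10) top-left  bias=+0
  edge (8, 0)→(10, 2): d=(2,2) right/bottom  bias=-1
    (4,0)@(9, 1): e=[16,16,0] → ·  [on edge]
    (5,0)@(11, 1): e=[0,36,-4] → ·  [on edge]
    (3,1)@(7, 3): e=[16,8,8] → █
    (4,1)@(9, 3): e=[0,28,4] → ·  [on edge]
    (5,1)@(11, 3): e=[-16,48,0] → ·  [on edge]
    (2,2)@(5, 5): e=[16,0,16] → █  [on edge]
    (3,2)@(7, 5): e=[0,20,12] → ·  [on edge]
    (6,2)@(13, 5): e=[-48,80,0] → ·  [on edge]
    (2,3)@(5, 7): e=[0,12,20] → ·  [on edge]
    (1,4)@(3, 9): e=[0,4,28] → ·  [on edge]
  covered (2 px):
    · · · · · · ·
    · · · █ · · ·
    · · █ · · · ·
    · · · · · · ·
    · · · · · · ·
T1:
  2·area = 32
  edge (2, 10)→(0, 8): d=(-2,-2) top-left  bias=+0
  edge (0, 8)→(8, 0): d=(8,-8) top-left  bias=+0
  edge (8, 0)→(2, 10): d=(-6,10) right/bottom  bias=-1
    (3,0)@(7, 1): e=[28,0,4] → █  [on edge]
    (4,0)@(9, 1): e=[32,16,-16] → ·
    (2,1)@(5, 3): e=[20,0,12] → █  [on edge]
    (3,1)@(7, 3): e=[24,16,-8] → ·
    (1,2)@(3, 5): e=[12,0,20] → █  [on edge]
    (2,2)@(5, 5): e=[16,16,0] → ·  [on edge]
    (0,3)@(1, 7): e=[4,0,28] → █  [on edge]
    (2,3)@(5, 7): e=[12,32,-12] → ·
    (0,4)@(1, 9): e=[0,16,16] → █  [on edge]
    (1,4)@(3, 9): e=[4,32,-4] → ·
  covered (6 px):
    · · · █ · · ·
    · · █ · · · ·
    · █ · · · · ·
    █ █ · · · · ·
    █ · · · · · ·
T2:
  2·area = 6  (B↔C swapped to make it positive)
  edge (10, 6)→(10, 7): d=(0,1) right/bottom  bias=-1
  edge (10, 7)→(4, 0): d=(-6,-7) top-left  bias=+0
  edge (4, 0)→(10, 6): d=(6,6) right/bottom  bias=-1
    (2,0)@(5, 1): e=[5,1,0] → ·  [on edge]
    (3,1)@(7, 3): e=[3,3,0] → ·  [on edge]
    (4,2)@(9, 5): e=[1,5,0] → ·  [on edge]
    (5,3)@(11, 7): e=[-1,7,0] → ·  [on edge]
    (6,4)@(13, 9): e=[-3,9,0] → ·  [on edge]
  covered (0 px):
    · · · · · · ·
    · · · · · · ·
    · · · · · · ·
    · · · · · · ·
    · · · · · · ·

Z-buffer (winner per pixel, '.' = empty):
  . . . 1 . . .
  . . 1 0 . . .
  . 1 0 . . . .
  1 1 . . . . .
  1 . . . . . .

Answer: 1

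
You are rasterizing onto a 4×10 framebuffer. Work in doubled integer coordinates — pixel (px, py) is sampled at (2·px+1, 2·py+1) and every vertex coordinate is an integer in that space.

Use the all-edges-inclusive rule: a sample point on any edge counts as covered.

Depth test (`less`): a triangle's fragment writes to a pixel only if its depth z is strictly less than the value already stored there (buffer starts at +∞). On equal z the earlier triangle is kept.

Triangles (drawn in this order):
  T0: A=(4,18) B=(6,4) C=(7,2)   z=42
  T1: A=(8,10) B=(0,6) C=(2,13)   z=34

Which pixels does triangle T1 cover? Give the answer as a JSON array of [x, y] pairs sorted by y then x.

T0:
  2·area = 10
  edge (4, 18)→(6, 4): d=(2,-14) inclusive
  edge (6, 4)→(7, 2): d=(1,-2) inclusive
  edge (7, 2)→(4, 18): d=(-3,16) inclusive
    (2,5)@(5, 11): e=[0,5,5] → X  [on edge]
    (3,5)@(7, 11): e=[28,9,-27] → .
    (2,6)@(5, 13): e=[4,7,-1] → .
  covered (1 px):
    . . . .
    . . . .
    . . . .
    . . . .
    . . . .
    . . X .
    . . . .
    . . . .
    . . . .
    . . . .
T1:
  2·area = 48  (B↔C swapped to make it positive)
  edge (8, 10)→(2, 13): d=(-6,3) inclusive
  edge (2, 13)→(0, 6): d=(-2,-7) inclusive
  edge (0, 6)→(8, 10): d=(8,4) inclusive
    (0,3)@(1, 7): e=[39,5,4] → X
    (1,3)@(3, 7): e=[33,19,-4] → .
    (0,4)@(1, 9): e=[27,1,20] → X
    (1,4)@(3, 9): e=[21,15,12] → X
    (2,4)@(5, 9): e=[15,29,4] → X
    (3,4)@(7, 9): e=[9,43,-4] → .
    (0,5)@(1, 11): e=[15,-3,36] → .
    (1,5)@(3, 11): e=[9,11,28] → X
    (3,5)@(7, 11): e=[-3,39,12] → .
    (1,6)@(3, 13): e=[-3,7,44] → .
    (2,6)@(5, 13): e=[-9,21,36] → .
  covered (6 px):
    . . . .
    . . . .
    . . . .
    X . . .
    X X X .
    . X X .
    . . . .
    . . . .
    . . . .
    . . . .

Answer: [[0,3],[0,4],[1,4],[2,4],[1,5],[2,5]]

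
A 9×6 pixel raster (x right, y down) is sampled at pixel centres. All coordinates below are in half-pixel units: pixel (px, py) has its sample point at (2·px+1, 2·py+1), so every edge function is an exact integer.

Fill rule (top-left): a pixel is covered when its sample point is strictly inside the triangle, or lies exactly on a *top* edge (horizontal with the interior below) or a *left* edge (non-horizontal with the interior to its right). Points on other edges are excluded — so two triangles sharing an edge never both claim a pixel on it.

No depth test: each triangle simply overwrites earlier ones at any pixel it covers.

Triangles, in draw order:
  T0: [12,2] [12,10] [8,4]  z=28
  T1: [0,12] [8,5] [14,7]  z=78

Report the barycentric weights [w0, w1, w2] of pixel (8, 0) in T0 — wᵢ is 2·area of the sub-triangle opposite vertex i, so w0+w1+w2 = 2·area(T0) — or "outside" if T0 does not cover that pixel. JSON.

T0:
  2·area = 32
  edge (12, 2)→(12, 10): d=(0,8) right/bottom  bias=-1
  edge (12, 10)→(8, 4): d=(-4,-6) top-left  bias=+0
  edge (8, 4)→(12, 2): d=(4,-2) top-left  bias=+0
    (5,1)@(11, 3): e=[8,22,2] → X
    (6,1)@(13, 3): e=[-8,34,6] → .
    (4,2)@(9, 5): e=[24,2,6] → X
    (6,2)@(13, 5): e=[-8,26,14] → .
    (4,3)@(9, 7): e=[24,-6,14] → .
    (5,3)@(11, 7): e=[8,6,18] → X
    (6,3)@(13, 7): e=[-8,18,22] → .
    (5,4)@(11, 9): e=[8,-2,26] → .
  covered (4 px):
    . . . . . . . . .
    . . . . . X . . .
    . . . . X X . . .
    . . . . . X . . .
    . . . . . . . . .
    . . . . . . . . .
T1:
  2·area = 58
  edge (0, 12)→(8, 5): d=(8,-7) top-left  bias=+0
  edge (8, 5)→(14, 7): d=(6,2) right/bottom  bias=-1
  edge (14, 7)→(0, 12): d=(-14,5) right/bottom  bias=-1
    (3,3)@(7, 7): e=[9,14,35] → X
    (4,3)@(9, 7): e=[23,10,25] → X
    (5,3)@(11, 7): e=[37,6,15] → X
    (6,3)@(13, 7): e=[51,2,5] → X
    (7,3)@(15, 7): e=[65,-2,-5] → .
    (2,4)@(5, 9): e=[11,30,17] → X
    (4,4)@(9, 9): e=[39,22,-3] → .
    (5,4)@(11, 9): e=[53,18,-13] → .
    (6,4)@(13, 9): e=[67,14,-23] → .
    (2,5)@(5, 11): e=[27,42,-11] → .
    (3,5)@(7, 11): e=[41,38,-21] → .
  covered (6 px):
    . . . . . . . . .
    . . . . . . . . .
    . . . . . . . . .
    . . . X X X X . .
    . . X X . . . . .
    . . . . . . . . .

Answer: "outside"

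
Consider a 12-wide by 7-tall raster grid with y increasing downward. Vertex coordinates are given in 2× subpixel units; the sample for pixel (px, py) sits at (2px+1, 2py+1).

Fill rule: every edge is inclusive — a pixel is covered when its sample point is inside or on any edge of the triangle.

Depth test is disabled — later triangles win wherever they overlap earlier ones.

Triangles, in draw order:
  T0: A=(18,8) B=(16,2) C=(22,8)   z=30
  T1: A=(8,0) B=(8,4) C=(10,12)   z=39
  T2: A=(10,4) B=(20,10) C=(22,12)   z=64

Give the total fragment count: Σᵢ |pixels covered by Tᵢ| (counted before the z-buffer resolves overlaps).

T0:
  2·area = 24
  edge (18, 8)→(16, 2): d=(-2,-6) inclusive
  edge (16, 2)→(22, 8): d=(6,6) inclusive
  edge (22, 8)→(18, 8): d=(-4,0) inclusive
    (7,0)@(15, 1): e=[-4,0,28] → ·  [on edge]
    (8,1)@(17, 3): e=[4,0,20] → █  [on edge]
    (9,1)@(19, 3): e=[16,-12,20] → ·
    (8,2)@(17, 5): e=[0,12,12] → █  [on edge]
    (9,2)@(19, 5): e=[12,0,12] → █  [on edge]
    (10,2)@(21, 5): e=[24,-12,12] → ·
    (8,3)@(17, 7): e=[-4,24,4] → ·
    (9,3)@(19, 7): e=[8,12,4] → █
    (10,3)@(21, 7): e=[20,0,4] → █  [on edge]
    (11,3)@(23, 7): e=[32,-12,4] → ·
    (9,4)@(19, 9): e=[4,24,-4] → ·
    (10,4)@(21, 9): e=[16,12,-4] → ·
    (11,4)@(23, 9): e=[28,0,-4] → ·  [on edge]
    (9,5)@(19, 11): e=[0,36,-12] → ·  [on edge]
  covered (5 px):
    · · · · · · · · · · · ·
    · · · · · · · · █ · · ·
    · · · · · · · · █ █ · ·
    · · · · · · · · · █ █ ·
    · · · · · · · · · · · ·
    · · · · · · · · · · · ·
    · · · · · · · · · · · ·
T1:
  2·area = 8  (B↔C swapped to make it positive)
  edge (8, 0)→(10, 12): d=(2,12) inclusive
  edge (10, 12)→(8, 4): d=(-2,-8) inclusive
  edge (8, 4)→(8, 0): d=(0,-4) inclusive
    (4,3)@(9, 7): e=[2,2,4] → █
    (5,3)@(11, 7): e=[-22,18,12] → ·
    (4,4)@(9, 9): e=[6,-2,4] → ·
  covered (1 px):
    · · · · · · · · · · · ·
    · · · · · · · · · · · ·
    · · · · · · · · · · · ·
    · · · · █ · · · · · · ·
    · · · · · · · · · · · ·
    · · · · · · · · · · · ·
    · · · · · · · · · · · ·
T2:
  2·area = 8
  edge (10, 4)→(20, 10): d=(10,6) inclusive
  edge (20, 10)→(22, 12): d=(2,2) inclusive
  edge (22, 12)→(10, 4): d=(-12,-8) inclusive
    (2,0)@(5, 1): e=[0,12,-4] → ·  [on edge]
    (5,0)@(11, 1): e=[-36,0,44] → ·  [on edge]
    (6,1)@(13, 3): e=[-28,0,36] → ·  [on edge]
    (7,2)@(15, 5): e=[-20,0,28] → ·  [on edge]
    (7,3)@(15, 7): e=[0,4,4] → █  [on edge]
    (8,3)@(17, 7): e=[-12,0,20] → ·  [on edge]
    (7,4)@(15, 9): e=[20,8,-20] → ·
    (9,4)@(19, 9): e=[-4,0,12] → ·  [on edge]
    (10,5)@(21, 11): e=[4,0,4] → █  [on edge]
    (11,5)@(23, 11): e=[-8,-4,20] → ·
    (10,6)@(21, 13): e=[24,4,-20] → ·
    (11,6)@(23, 13): e=[12,0,-4] → ·  [on edge]
  covered (2 px):
    · · · · · · · · · · · ·
    · · · · · · · · · · · ·
    · · · · · · · · · · · ·
    · · · · · · · █ · · · ·
    · · · · · · · · · · · ·
    · · · · · · · · · · █ ·
    · · · · · · · · · · · ·

Final: 8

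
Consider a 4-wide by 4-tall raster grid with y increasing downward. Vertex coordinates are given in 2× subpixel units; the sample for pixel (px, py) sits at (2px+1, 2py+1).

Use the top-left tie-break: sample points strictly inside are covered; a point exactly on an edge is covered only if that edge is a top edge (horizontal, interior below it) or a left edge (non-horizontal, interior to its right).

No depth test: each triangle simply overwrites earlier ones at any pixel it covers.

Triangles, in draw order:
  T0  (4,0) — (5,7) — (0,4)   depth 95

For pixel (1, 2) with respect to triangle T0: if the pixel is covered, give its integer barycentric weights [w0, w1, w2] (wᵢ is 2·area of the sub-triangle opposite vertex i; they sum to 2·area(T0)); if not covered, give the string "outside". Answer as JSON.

T0:
  2·area = 32
  edge (4, 0)→(5, 7): d=(1,7) right/bottom  bias=-1
  edge (5, 7)→(0, 4): d=(-5,-3) top-left  bias=+0
  edge (0, 4)→(4, 0): d=(4,-4) top-left  bias=+0
    (1,0)@(3, 1): e=[8,24,0] → █  [on edge]
    (2,0)@(5, 1): e=[-6,30,8] → ·
    (0,1)@(1, 3): e=[24,8,0] → █  [on edge]
    (2,1)@(5, 3): e=[-4,20,16] → ·
    (0,2)@(1, 5): e=[26,-2,8] → ·
    (1,2)@(3, 5): e=[12,4,16] → █
    (2,2)@(5, 5): e=[-2,10,24] → ·
    (1,3)@(3, 7): e=[14,-6,24] → ·
    (2,3)@(5, 7): e=[0,0,32] → ·  [on edge]
  covered (4 px):
    · █ · ·
    █ █ · ·
    · █ · ·
    · · · ·

Final: [4,16,12]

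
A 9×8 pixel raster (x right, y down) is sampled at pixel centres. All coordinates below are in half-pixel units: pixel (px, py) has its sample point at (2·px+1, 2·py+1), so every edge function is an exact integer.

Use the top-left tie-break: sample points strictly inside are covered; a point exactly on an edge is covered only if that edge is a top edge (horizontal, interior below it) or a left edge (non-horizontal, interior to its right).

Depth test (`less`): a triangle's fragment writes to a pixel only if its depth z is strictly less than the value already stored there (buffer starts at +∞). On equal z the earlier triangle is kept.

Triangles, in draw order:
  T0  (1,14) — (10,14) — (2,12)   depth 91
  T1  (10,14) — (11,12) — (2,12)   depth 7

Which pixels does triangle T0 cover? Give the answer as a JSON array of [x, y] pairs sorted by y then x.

T0:
  2·area = 18  (B↔C swapped to make it positive)
  edge (1, 14)→(2, 12): d=(1,-2) top-left  bias=+0
  edge (2, 12)→(10, 14): d=(8,2) right/bottom  bias=-1
  edge (10, 14)→(1, 14): d=(-9,0) right/bottom  bias=-1
    (1,6)@(3, 13): e=[3,6,9] → #
    (2,6)@(5, 13): e=[7,2,9] → #
    (3,6)@(7, 13): e=[11,-2,9] → ·
    (1,7)@(3, 15): e=[5,22,-9] → ·
    (2,7)@(5, 15): e=[9,18,-9] → ·
  covered (2 px):
    · · · · · · · · ·
    · · · · · · · · ·
    · · · · · · · · ·
    · · · · · · · · ·
    · · · · · · · · ·
    · · · · · · · · ·
    · # # · · · · · ·
    · · · · · · · · ·
T1:
  2·area = 18  (B↔C swapped to make it positive)
  edge (10, 14)→(2, 12): d=(-8,-2) top-left  bias=+0
  edge (2, 12)→(11, 12): d=(9,0) top-left  bias=+0
  edge (11, 12)→(10, 14): d=(-1,2) right/bottom  bias=-1
    (3,6)@(7, 13): e=[2,9,7] → #
    (4,6)@(9, 13): e=[6,9,3] → #
    (5,6)@(11, 13): e=[10,9,-1] → ·
    (3,7)@(7, 15): e=[-14,27,5] → ·
    (4,7)@(9, 15): e=[-10,27,1] → ·
  covered (2 px):
    · · · · · · · · ·
    · · · · · · · · ·
    · · · · · · · · ·
    · · · · · · · · ·
    · · · · · · · · ·
    · · · · · · · · ·
    · · · # # · · · ·
    · · · · · · · · ·

Answer: [[1,6],[2,6]]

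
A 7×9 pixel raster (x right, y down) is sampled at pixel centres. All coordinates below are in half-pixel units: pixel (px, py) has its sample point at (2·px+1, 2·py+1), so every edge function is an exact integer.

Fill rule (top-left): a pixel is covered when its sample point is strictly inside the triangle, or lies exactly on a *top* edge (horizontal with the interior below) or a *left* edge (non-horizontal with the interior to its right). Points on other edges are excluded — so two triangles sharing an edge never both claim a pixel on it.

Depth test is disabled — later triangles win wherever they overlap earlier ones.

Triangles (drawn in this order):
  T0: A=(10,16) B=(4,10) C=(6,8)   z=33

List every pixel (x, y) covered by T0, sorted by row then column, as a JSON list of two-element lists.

T0:
  2·area = 24
  edge (10, 16)→(4, 10): d=(-6,-6) top-left  bias=+0
  edge (4, 10)→(6, 8): d=(2,-2) top-left  bias=+0
  edge (6, 8)→(10, 16): d=(4,8) right/bottom  bias=-1
    (6,0)@(13, 1): e=[108,0,-84] → ·  [on edge]
    (5,1)@(11, 3): e=[84,0,-60] → ·  [on edge]
    (4,2)@(9, 5): e=[60,0,-36] → ·  [on edge]
    (0,3)@(1, 7): e=[0,-12,36] → ·  [on edge]
    (3,3)@(7, 7): e=[36,0,-12] → ·  [on edge]
    (1,4)@(3, 9): e=[0,-4,28] → ·  [on edge]
    (2,4)@(5, 9): e=[12,0,12] → █  [on edge]
    (3,4)@(7, 9): e=[24,4,-4] → ·
    (1,5)@(3, 11): e=[-12,0,36] → ·  [on edge]
    (2,5)@(5, 11): e=[0,4,20] → █  [on edge]
    (3,5)@(7, 11): e=[12,8,4] → █
    (4,5)@(9, 11): e=[24,12,-12] → ·
    (0,6)@(1, 13): e=[-36,0,60] → ·  [on edge]
    (3,6)@(7, 13): e=[0,12,12] → █  [on edge]
    (4,7)@(9, 15): e=[0,20,4] → █  [on edge]
    (5,8)@(11, 17): e=[0,28,-4] → ·  [on edge]
  covered (5 px):
    · · · · · · ·
    · · · · · · ·
    · · · · · · ·
    · · · · · · ·
    · · █ · · · ·
    · · █ █ · · ·
    · · · █ · · ·
    · · · · █ · ·
    · · · · · · ·

Answer: [[2,4],[2,5],[3,5],[3,6],[4,7]]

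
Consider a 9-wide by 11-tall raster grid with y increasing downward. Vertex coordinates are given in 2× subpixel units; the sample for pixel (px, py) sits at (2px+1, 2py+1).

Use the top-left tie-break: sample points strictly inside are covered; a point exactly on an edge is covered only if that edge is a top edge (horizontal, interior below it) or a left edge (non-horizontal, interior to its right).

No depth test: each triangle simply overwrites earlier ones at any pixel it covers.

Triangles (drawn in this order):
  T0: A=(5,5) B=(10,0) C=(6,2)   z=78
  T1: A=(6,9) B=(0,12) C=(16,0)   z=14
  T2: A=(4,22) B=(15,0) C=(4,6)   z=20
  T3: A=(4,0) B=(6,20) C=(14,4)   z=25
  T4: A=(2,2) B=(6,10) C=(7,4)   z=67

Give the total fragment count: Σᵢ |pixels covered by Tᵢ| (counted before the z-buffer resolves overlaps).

T0:
  2·area = 10  (B↔C swapped to make it positive)
  edge (5, 5)→(6, 2): d=(1,-3) top-left  bias=+0
  edge (6, 2)→(10, 0): d=(4,-2) top-left  bias=+0
  edge (10, 0)→(5, 5): d=(-5,5) right/bottom  bias=-1
    (4,0)@(9, 1): e=[8,2,0] → ·  [on edge]
    (3,1)@(7, 3): e=[4,6,0] → ·  [on edge]
    (2,2)@(5, 5): e=[0,10,0] → ·  [on edge]
    (1,3)@(3, 7): e=[-4,14,0] → ·  [on edge]
    (0,4)@(1, 9): e=[-8,18,0] → ·  [on edge]
    (1,5)@(3, 11): e=[0,30,-20] → ·  [on edge]
    (0,8)@(1, 17): e=[0,50,-40] → ·  [on edge]
  covered (0 px):
    · · · · · · · · ·
    · · · · · · · · ·
    · · · · · · · · ·
    · · · · · · · · ·
    · · · · · · · · ·
    · · · · · · · · ·
    · · · · · · · · ·
    · · · · · · · · ·
    · · · · · · · · ·
    · · · · · · · · ·
    · · · · · · · · ·
T1:
  2·area = 24
  edge (6, 9)→(0, 12): d=(-6,3) right/bottom  bias=-1
  edge (0, 12)→(16, 0): d=(16,-12) top-left  bias=+0
  edge (16, 0)→(6, 9): d=(-10,9) right/bottom  bias=-1
    (3,3)@(7, 7): e=[9,4,11] → #
    (4,3)@(9, 7): e=[3,28,-7] → ·
    (2,4)@(5, 9): e=[3,12,9] → #
    (3,4)@(7, 9): e=[-3,36,-9] → ·
    (2,5)@(5, 11): e=[-9,44,-11] → ·
  covered (2 px):
    · · · · · · · · ·
    · · · · · · · · ·
    · · · · · · · · ·
    · · · # · · · · ·
    · · # · · · · · ·
    · · · · · · · · ·
    · · · · · · · · ·
    · · · · · · · · ·
    · · · · · · · · ·
    · · · · · · · · ·
    · · · · · · · · ·
T2:
  2·area = 176  (B↔C swapped to make it positive)
  edge (4, 22)→(4, 6): d=(0,-16) top-left  bias=+0
  edge (4, 6)→(15, 0): d=(11,-6) top-left  bias=+0
  edge (15, 0)→(4, 22): d=(-11,22) right/bottom  bias=-1
    (5,1)@(11, 3): e=[112,9,55] → #
    (6,1)@(13, 3): e=[144,21,11] → #
    (7,1)@(15, 3): e=[176,33,-33] → ·
    (3,2)@(7, 5): e=[48,7,121] → #
    (4,2)@(9, 5): e=[80,19,77] → #
    (6,2)@(13, 5): e=[144,43,-11] → ·
    (2,3)@(5, 7): e=[16,17,143] → #
    (6,3)@(13, 7): e=[144,65,-33] → ·
    (2,4)@(5, 9): e=[16,39,121] → #
    (5,4)@(11, 9): e=[112,75,-11] → ·
    (2,5)@(5, 11): e=[16,61,99] → #
    (5,5)@(11, 11): e=[112,97,-33] → ·
  covered (21 px):
    · · · · · · · · ·
    · · · · · # # · ·
    · · · # # # · · ·
    · · # # # # · · ·
    · · # # # · · · ·
    · · # # # · · · ·
    · · # # · · · · ·
    · · # # · · · · ·
    · · # · · · · · ·
    · · # · · · · · ·
    · · · · · · · · ·
T3:
  2·area = 192  (B↔C swapped to make it positive)
  edge (4, 0)→(14, 4): d=(10,4) right/bottom  bias=-1
  edge (14, 4)→(6, 20): d=(-8,16) right/bottom  bias=-1
  edge (6, 20)→(4, 0): d=(-2,-20) top-left  bias=+0
    (2,0)@(5, 1): e=[6,168,18] → #
    (3,0)@(7, 1): e=[-2,136,58] → ·
    (2,1)@(5, 3): e=[26,152,14] → #
    (3,1)@(7, 3): e=[18,120,54] → #
    (4,1)@(9, 3): e=[10,88,94] → #
    (5,1)@(11, 3): e=[2,56,134] → #
    (6,1)@(13, 3): e=[-6,24,174] → ·
    (2,2)@(5, 5): e=[46,136,10] → #
    (6,2)@(13, 5): e=[14,8,170] → #
    (7,2)@(15, 5): e=[6,-24,210] → ·
    (2,3)@(5, 7): e=[66,120,6] → #
    (6,3)@(13, 7): e=[34,-8,166] → ·
  covered (24 px):
    · · # · · · · · ·
    · · # # # # · · ·
    · · # # # # # · ·
    · · # # # # · · ·
    · · # # # # · · ·
    · · · # # · · · ·
    · · · # # · · · ·
    · · · # · · · · ·
    · · · # · · · · ·
    · · · · · · · · ·
    · · · · · · · · ·
T4:
  2·area = 32  (B↔C swapped to make it positive)
  edge (2, 2)→(7, 4): d=(5,2) right/bottom  bias=-1
  edge (7, 4)→(6, 10): d=(-1,6) right/bottom  bias=-1
  edge (6, 10)→(2, 2): d=(-4,-8) top-left  bias=+0
    (1,1)@(3, 3): e=[3,25,4] → #
    (2,1)@(5, 3): e=[-1,13,20] → ·
    (1,2)@(3, 5): e=[13,23,-4] → ·
    (2,2)@(5, 5): e=[9,11,12] → #
    (3,2)@(7, 5): e=[5,-1,28] → ·
    (2,3)@(5, 7): e=[19,9,4] → #
    (3,3)@(7, 7): e=[15,-3,20] → ·
    (2,4)@(5, 9): e=[29,7,-4] → ·
  covered (3 px):
    · · · · · · · · ·
    · # · · · · · · ·
    · · # · · · · · ·
    · · # · · · · · ·
    · · · · · · · · ·
    · · · · · · · · ·
    · · · · · · · · ·
    · · · · · · · · ·
    · · · · · · · · ·
    · · · · · · · · ·
    · · · · · · · · ·

Result: 50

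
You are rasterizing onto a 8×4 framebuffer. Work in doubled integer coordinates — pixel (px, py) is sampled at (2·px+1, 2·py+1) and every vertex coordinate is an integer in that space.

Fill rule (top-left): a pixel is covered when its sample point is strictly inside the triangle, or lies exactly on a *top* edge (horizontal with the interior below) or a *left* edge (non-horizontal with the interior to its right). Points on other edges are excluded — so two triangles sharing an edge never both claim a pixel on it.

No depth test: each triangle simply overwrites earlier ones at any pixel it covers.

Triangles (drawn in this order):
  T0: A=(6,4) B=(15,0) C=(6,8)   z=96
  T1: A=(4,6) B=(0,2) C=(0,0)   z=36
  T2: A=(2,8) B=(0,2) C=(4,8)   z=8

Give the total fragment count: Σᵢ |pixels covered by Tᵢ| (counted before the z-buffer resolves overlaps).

T0:
  2·area = 36
  edge (6, 4)→(15, 0): d=(9,-4) top-left  bias=+0
  edge (15, 0)→(6, 8): d=(-9,8) right/bottom  bias=-1
  edge (6, 8)→(6, 4): d=(0,-4) top-left  bias=+0
    (6,0)@(13, 1): e=[1,7,28] → #
    (7,0)@(15, 1): e=[9,-9,36] → ·
    (4,1)@(9, 3): e=[3,21,12] → #
    (5,1)@(11, 3): e=[11,5,20] → #
    (6,1)@(13, 3): e=[19,-11,28] → ·
    (3,2)@(7, 5): e=[13,19,4] → #
    (5,2)@(11, 5): e=[29,-13,20] → ·
    (3,3)@(7, 7): e=[31,1,4] → #
    (4,3)@(9, 7): e=[39,-15,12] → ·
  covered (6 px):
    · · · · · · # ·
    · · · · # # · ·
    · · · # # · · ·
    · · · # · · · ·
T1:
  2·area = 8
  edge (4, 6)→(0, 2): d=(-4,-4) top-left  bias=+0
  edge (0, 2)→(0, 0): d=(0,-2) top-left  bias=+0
  edge (0, 0)→(4, 6): d=(4,6) right/bottom  bias=-1
    (0,1)@(1, 3): e=[0,2,6] → #  [on edge]
    (1,1)@(3, 3): e=[8,6,-6] → ·
    (0,2)@(1, 5): e=[-8,2,14] → ·
    (1,2)@(3, 5): e=[0,6,2] → #  [on edge]
    (2,2)@(5, 5): e=[8,10,-10] → ·
    (1,3)@(3, 7): e=[-8,6,10] → ·
    (2,3)@(5, 7): e=[0,10,-2] → ·  [on edge]
  covered (2 px):
    · · · · · · · ·
    # · · · · · · ·
    · # · · · · · ·
    · · · · · · · ·
T2:
  2·area = 12
  edge (2, 8)→(0, 2): d=(-2,-6) top-left  bias=+0
  edge (0, 2)→(4, 8): d=(4,6) right/bottom  bias=-1
  edge (4, 8)→(2, 8): d=(-2,0) right/bottom  bias=-1
    (0,2)@(1, 5): e=[0,6,6] → #  [on edge]
    (1,2)@(3, 5): e=[12,-6,6] → ·
    (0,3)@(1, 7): e=[-4,14,2] → ·
    (1,3)@(3, 7): e=[8,2,2] → #
    (2,3)@(5, 7): e=[20,-10,2] → ·
  covered (2 px):
    · · · · · · · ·
    · · · · · · · ·
    # · · · · · · ·
    · # · · · · · ·

Result: 10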